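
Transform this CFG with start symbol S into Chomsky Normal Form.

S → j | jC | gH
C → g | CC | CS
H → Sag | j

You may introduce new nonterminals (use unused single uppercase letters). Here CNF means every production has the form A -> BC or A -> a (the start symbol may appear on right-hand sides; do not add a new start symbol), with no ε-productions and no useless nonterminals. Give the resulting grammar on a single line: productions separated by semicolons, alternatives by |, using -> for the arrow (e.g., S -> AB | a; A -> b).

S -> j | BH | DC; A -> a; B -> g; C -> g | CC | CS; D -> j; E -> AB; H -> j | SE

No ε-productions.
No unit productions to eliminate.
TERM: introduce A -> a, B -> g, D -> j and substitute in every rule of length ≥2.
BIN: H -> SAB becomes H -> SE, E -> AB.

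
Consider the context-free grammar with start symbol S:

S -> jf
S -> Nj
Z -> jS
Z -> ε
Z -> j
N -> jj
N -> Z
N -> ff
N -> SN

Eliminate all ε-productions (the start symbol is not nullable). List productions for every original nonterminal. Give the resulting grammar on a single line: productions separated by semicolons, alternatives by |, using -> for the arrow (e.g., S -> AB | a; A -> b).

Nullable set: {N, Z}.
S -> Nj: N nullable, giving Nj | j.
N -> SN: N nullable, giving S | SN.
N -> Z: Z nullable, giving Z.
Drop Z -> ε.
Unchanged (no nullable symbols): S -> jf; N -> ff; N -> jj; Z -> j; Z -> jS.

S -> j | Nj | jf; N -> S | Z | SN | ff | jj; Z -> j | jS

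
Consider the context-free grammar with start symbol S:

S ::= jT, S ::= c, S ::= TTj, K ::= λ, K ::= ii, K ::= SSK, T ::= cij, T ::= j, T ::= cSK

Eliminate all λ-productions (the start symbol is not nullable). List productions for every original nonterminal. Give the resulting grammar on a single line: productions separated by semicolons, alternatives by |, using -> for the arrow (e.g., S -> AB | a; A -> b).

S -> c | jT | TTj; K -> SS | ii | SSK; T -> j | cS | cSK | cij

Nullable set: {K}.
Drop K -> λ.
K -> SSK: K nullable, giving SS | SSK.
T -> cSK: K nullable, giving cS | cSK.
Unchanged (no nullable symbols): S -> TTj; S -> c; S -> jT; K -> ii; T -> cij; T -> j.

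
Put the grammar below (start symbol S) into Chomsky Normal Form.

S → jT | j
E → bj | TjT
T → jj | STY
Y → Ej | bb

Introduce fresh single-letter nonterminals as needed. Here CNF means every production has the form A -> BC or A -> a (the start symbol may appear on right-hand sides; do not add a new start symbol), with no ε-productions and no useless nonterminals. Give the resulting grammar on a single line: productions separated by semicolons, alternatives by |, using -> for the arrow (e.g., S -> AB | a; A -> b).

S -> j | AT; A -> j; B -> b; C -> AT; D -> TY; E -> BA | TC; T -> AA | SD; Y -> BB | EA

No ε-productions.
No unit productions to eliminate.
TERM: introduce B -> b, A -> j and substitute in every rule of length ≥2.
BIN: E -> TAT becomes E -> TC, C -> AT; T -> STY becomes T -> SD, D -> TY.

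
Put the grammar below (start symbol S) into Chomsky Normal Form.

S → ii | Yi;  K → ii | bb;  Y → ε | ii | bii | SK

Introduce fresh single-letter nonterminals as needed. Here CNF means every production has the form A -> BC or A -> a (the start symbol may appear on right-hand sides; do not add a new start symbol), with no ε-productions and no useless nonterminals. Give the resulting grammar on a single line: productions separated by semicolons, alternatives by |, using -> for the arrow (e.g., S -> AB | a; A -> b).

Nullable: {Y}; after ε-elimination: S -> i | Yi | ii; K -> bb | ii; Y -> SK | ii | bii.
No unit productions to eliminate.
TERM: introduce A -> b, B -> i and substitute in every rule of length ≥2.
BIN: Y -> ABB becomes Y -> AC, C -> BB.

S -> i | BB | YB; A -> b; B -> i; C -> BB; K -> AA | BB; Y -> AC | BB | SK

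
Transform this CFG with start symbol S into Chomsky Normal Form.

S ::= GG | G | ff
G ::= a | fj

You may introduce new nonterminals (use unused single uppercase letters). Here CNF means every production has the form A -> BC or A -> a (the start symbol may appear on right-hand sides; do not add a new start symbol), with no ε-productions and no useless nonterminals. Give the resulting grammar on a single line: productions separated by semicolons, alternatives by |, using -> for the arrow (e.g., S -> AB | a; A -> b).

S -> a | AA | AB | GG; A -> f; B -> j; G -> a | AB

No ε-productions.
After unit-elimination: S -> a | GG | ff | fj; G -> a | fj.
TERM: introduce A -> f, B -> j and substitute in every rule of length ≥2.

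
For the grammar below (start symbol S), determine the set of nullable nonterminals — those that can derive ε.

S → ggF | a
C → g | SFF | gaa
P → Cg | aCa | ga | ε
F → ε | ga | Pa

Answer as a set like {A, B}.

{F, P}

Directly nullable (have an ε-rule): {F, P}.
Not nullable: C, S — each has a terminal in every rule's right-hand side or depends on a non-nullable symbol.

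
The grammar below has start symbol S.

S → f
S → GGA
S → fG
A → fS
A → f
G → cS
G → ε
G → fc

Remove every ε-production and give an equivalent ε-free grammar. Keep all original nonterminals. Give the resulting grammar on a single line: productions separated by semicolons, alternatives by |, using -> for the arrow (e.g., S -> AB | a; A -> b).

Nullable set: {G}.
S -> GGA: G, G nullable, giving A | GA | GGA.
S -> fG: G nullable, giving f | fG.
Drop G -> ε.
Unchanged (no nullable symbols): S -> f; A -> f; A -> fS; G -> cS; G -> fc.

S -> A | f | GA | fG | GGA; A -> f | fS; G -> cS | fc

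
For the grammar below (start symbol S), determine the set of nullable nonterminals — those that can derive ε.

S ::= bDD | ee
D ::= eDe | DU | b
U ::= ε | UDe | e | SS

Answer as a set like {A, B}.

{U}

Directly nullable (have an ε-rule): {U}.
Not nullable: D, S — each has a terminal in every rule's right-hand side or depends on a non-nullable symbol.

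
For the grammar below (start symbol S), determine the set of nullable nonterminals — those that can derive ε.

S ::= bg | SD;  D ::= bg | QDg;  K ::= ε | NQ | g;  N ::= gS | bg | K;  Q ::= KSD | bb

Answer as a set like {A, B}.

{K, N}

Directly nullable (have an ε-rule): {K}.
N is nullable via N -> K (every symbol on the right is already known nullable).
Not nullable: D, Q, S — each has a terminal in every rule's right-hand side or depends on a non-nullable symbol.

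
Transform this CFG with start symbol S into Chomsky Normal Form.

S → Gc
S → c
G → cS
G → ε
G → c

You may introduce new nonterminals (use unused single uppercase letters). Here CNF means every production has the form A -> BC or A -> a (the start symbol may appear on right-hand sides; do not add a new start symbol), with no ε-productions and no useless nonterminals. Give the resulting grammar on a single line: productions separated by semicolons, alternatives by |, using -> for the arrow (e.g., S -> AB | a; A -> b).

Nullable: {G}; after ε-elimination: S -> c | Gc; G -> c | cS.
No unit productions to eliminate.
TERM: introduce A -> c and substitute in every rule of length ≥2.

S -> c | GA; A -> c; G -> c | AS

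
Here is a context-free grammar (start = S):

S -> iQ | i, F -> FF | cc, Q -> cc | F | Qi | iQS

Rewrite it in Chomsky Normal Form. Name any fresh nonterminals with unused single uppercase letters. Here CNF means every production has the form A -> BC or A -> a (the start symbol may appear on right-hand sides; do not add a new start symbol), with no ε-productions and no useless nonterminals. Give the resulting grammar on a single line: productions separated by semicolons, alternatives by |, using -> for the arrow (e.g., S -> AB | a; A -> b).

S -> i | BQ; A -> c; B -> i; C -> QS; F -> AA | FF; Q -> AA | BC | FF | QB

No ε-productions.
After unit-elimination: S -> i | iQ; F -> FF | cc; Q -> FF | Qi | cc | iQS.
TERM: introduce A -> c, B -> i and substitute in every rule of length ≥2.
BIN: Q -> BQS becomes Q -> BC, C -> QS.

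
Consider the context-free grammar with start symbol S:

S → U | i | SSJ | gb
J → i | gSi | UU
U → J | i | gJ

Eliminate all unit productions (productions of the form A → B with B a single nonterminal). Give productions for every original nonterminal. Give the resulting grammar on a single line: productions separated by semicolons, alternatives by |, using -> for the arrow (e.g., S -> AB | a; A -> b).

Unit productions: S->U, U->J.
Unit pairs (A ⇒* B via units): (S,J), (S,U), (U,J).
S: inherits non-unit rules of {J, S, U} → SSJ | UU | gJ | gSi | gb | i.
J: inherits non-unit rules of {J} → UU | gSi | i.
U: inherits non-unit rules of {J, U} → UU | gJ | gSi | i.

S -> i | UU | gJ | gb | SSJ | gSi; J -> i | UU | gSi; U -> i | UU | gJ | gSi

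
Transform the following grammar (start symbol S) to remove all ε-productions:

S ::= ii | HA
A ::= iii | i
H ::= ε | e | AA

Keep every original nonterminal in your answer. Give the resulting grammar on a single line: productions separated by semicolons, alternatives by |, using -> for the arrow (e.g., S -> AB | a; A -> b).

Nullable set: {H}.
S -> HA: H nullable, giving A | HA.
Drop H -> ε.
Unchanged (no nullable symbols): S -> ii; A -> i; A -> iii; H -> AA; H -> e.

S -> A | HA | ii; A -> i | iii; H -> e | AA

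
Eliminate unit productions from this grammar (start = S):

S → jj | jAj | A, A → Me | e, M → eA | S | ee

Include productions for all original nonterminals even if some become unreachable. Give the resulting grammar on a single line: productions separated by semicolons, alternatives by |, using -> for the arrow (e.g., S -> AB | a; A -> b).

Unit productions: M->S, S->A.
Unit pairs (A ⇒* B via units): (M,A), (M,S), (S,A).
S: inherits non-unit rules of {A, S} → Me | e | jAj | jj.
A: inherits non-unit rules of {A} → Me | e.
M: inherits non-unit rules of {A, M, S} → Me | e | eA | ee | jAj | jj.

S -> e | Me | jj | jAj; A -> e | Me; M -> e | Me | eA | ee | jj | jAj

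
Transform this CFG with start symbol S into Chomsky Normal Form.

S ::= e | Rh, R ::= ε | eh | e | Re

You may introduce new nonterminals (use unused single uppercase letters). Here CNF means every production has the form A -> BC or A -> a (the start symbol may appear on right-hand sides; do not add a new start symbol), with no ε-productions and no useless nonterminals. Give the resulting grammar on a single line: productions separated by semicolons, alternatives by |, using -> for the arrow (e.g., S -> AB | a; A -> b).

S -> e | h | RB; A -> e; B -> h; R -> e | AB | RA

Nullable: {R}; after ε-elimination: S -> e | h | Rh; R -> e | Re | eh.
No unit productions to eliminate.
TERM: introduce A -> e, B -> h and substitute in every rule of length ≥2.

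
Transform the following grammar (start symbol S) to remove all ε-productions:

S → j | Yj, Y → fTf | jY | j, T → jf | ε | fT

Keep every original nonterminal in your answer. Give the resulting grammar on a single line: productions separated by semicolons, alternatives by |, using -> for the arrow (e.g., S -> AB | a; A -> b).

Nullable set: {T}.
Drop T -> ε.
T -> fT: T nullable, giving f | fT.
Y -> fTf: T nullable, giving fTf | ff.
Unchanged (no nullable symbols): S -> Yj; S -> j; T -> jf; Y -> j; Y -> jY.

S -> j | Yj; T -> f | fT | jf; Y -> j | ff | jY | fTf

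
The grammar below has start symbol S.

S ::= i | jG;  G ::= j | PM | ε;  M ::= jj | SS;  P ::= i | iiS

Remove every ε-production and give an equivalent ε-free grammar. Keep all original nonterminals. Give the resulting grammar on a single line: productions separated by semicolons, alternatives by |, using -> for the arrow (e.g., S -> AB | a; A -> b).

Nullable set: {G}.
S -> jG: G nullable, giving j | jG.
Drop G -> ε.
Unchanged (no nullable symbols): S -> i; G -> PM; G -> j; M -> SS; M -> jj; P -> i; P -> iiS.

S -> i | j | jG; G -> j | PM; M -> SS | jj; P -> i | iiS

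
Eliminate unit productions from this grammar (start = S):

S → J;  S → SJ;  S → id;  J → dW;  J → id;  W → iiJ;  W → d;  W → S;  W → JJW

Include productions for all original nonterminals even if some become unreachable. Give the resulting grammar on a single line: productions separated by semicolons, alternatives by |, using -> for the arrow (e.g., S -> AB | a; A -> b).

S -> SJ | dW | id; J -> dW | id; W -> d | SJ | dW | id | JJW | iiJ

Unit productions: S->J, W->S.
Unit pairs (A ⇒* B via units): (S,J), (W,J), (W,S).
S: inherits non-unit rules of {J, S} → SJ | dW | id.
J: inherits non-unit rules of {J} → dW | id.
W: inherits non-unit rules of {J, S, W} → JJW | SJ | d | dW | id | iiJ.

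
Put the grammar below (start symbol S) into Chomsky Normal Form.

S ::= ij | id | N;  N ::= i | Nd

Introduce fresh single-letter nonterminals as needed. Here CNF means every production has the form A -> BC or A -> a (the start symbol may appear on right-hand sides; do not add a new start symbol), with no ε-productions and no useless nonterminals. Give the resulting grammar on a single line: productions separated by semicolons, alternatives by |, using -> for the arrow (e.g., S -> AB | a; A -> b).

No ε-productions.
After unit-elimination: S -> i | Nd | id | ij; N -> i | Nd.
TERM: introduce A -> d, B -> i, C -> j and substitute in every rule of length ≥2.

S -> i | BA | BC | NA; A -> d; B -> i; C -> j; N -> i | NA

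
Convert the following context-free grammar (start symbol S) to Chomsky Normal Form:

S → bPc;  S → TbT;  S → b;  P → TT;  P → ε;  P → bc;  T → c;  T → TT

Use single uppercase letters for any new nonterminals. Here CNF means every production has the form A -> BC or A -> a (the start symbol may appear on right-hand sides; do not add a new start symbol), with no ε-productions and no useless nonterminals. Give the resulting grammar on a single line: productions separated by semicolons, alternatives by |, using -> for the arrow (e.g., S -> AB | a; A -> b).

Nullable: {P}; after ε-elimination: S -> b | bc | TbT | bPc; P -> TT | bc; T -> c | TT.
No unit productions to eliminate.
TERM: introduce A -> b, B -> c and substitute in every rule of length ≥2.
BIN: S -> APB becomes S -> AC, C -> PB; S -> TAT becomes S -> TD, D -> AT.

S -> b | AB | AC | TD; A -> b; B -> c; C -> PB; D -> AT; P -> AB | TT; T -> c | TT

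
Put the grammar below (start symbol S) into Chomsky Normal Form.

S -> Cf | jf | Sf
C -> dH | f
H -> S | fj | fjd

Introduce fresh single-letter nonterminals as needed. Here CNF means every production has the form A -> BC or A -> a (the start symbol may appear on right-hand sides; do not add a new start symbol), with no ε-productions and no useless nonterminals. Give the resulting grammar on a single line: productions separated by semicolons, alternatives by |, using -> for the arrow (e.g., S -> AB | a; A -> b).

S -> CB | DB | SB; A -> d; B -> f; C -> f | AH; D -> j; E -> DA; H -> BD | BE | CB | DB | SB

No ε-productions.
After unit-elimination: S -> Cf | Sf | jf; C -> f | dH; H -> Cf | Sf | fj | jf | fjd.
TERM: introduce A -> d, B -> f, D -> j and substitute in every rule of length ≥2.
BIN: H -> BDA becomes H -> BE, E -> DA.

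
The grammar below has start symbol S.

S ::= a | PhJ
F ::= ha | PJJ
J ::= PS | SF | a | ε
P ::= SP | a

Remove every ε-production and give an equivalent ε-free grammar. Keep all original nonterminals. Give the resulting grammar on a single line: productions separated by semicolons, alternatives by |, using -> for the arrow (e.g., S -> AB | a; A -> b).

Nullable set: {J}.
S -> PhJ: J nullable, giving Ph | PhJ.
F -> PJJ: J, J nullable, giving P | PJ | PJJ.
Drop J -> ε.
Unchanged (no nullable symbols): S -> a; F -> ha; J -> PS; J -> SF; J -> a; P -> SP; P -> a.

S -> a | Ph | PhJ; F -> P | PJ | ha | PJJ; J -> a | PS | SF; P -> a | SP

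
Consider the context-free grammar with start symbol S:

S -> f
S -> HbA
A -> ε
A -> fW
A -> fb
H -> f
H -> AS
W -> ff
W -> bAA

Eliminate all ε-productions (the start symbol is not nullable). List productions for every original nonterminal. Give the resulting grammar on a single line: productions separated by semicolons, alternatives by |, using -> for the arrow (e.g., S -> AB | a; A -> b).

S -> f | Hb | HbA; A -> fW | fb; H -> S | f | AS; W -> b | bA | ff | bAA

Nullable set: {A}.
S -> HbA: A nullable, giving Hb | HbA.
Drop A -> ε.
H -> AS: A nullable, giving AS | S.
W -> bAA: A, A nullable, giving b | bA | bAA.
Unchanged (no nullable symbols): S -> f; A -> fW; A -> fb; H -> f; W -> ff.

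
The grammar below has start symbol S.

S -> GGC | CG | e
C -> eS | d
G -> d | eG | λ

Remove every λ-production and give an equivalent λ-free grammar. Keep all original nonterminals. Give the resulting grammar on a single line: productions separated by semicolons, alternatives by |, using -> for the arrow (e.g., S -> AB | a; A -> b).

Nullable set: {G}.
S -> CG: G nullable, giving C | CG.
S -> GGC: G, G nullable, giving C | GC | GGC.
Drop G -> λ.
G -> eG: G nullable, giving e | eG.
Unchanged (no nullable symbols): S -> e; C -> d; C -> eS; G -> d.

S -> C | e | CG | GC | GGC; C -> d | eS; G -> d | e | eG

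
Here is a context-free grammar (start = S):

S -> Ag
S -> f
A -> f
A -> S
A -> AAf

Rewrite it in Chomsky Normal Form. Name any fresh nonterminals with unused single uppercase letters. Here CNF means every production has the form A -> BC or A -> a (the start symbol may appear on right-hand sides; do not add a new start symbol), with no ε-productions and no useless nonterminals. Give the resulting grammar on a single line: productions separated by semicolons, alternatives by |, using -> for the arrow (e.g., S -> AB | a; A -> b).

No ε-productions.
After unit-elimination: S -> f | Ag; A -> f | Ag | AAf.
TERM: introduce B -> f, C -> g and substitute in every rule of length ≥2.
BIN: A -> AAB becomes A -> AD, D -> AB.

S -> f | AC; A -> f | AC | AD; B -> f; C -> g; D -> AB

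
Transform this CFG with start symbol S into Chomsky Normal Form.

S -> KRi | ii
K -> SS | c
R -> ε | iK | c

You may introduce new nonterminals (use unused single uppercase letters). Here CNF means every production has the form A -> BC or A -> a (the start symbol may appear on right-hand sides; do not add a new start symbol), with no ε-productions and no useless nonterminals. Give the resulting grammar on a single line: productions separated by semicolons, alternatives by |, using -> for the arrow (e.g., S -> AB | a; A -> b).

Nullable: {R}; after ε-elimination: S -> Ki | ii | KRi; K -> c | SS; R -> c | iK.
No unit productions to eliminate.
TERM: introduce A -> i and substitute in every rule of length ≥2.
BIN: S -> KRA becomes S -> KB, B -> RA.

S -> AA | KA | KB; A -> i; B -> RA; K -> c | SS; R -> c | AK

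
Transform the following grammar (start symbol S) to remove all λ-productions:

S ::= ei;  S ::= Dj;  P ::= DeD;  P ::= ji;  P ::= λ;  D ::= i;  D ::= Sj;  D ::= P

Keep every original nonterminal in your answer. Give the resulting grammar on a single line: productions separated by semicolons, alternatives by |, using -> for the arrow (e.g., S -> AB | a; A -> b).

S -> j | Dj | ei; D -> P | i | Sj; P -> e | De | eD | ji | DeD

Nullable set: {D, P}.
S -> Dj: D nullable, giving Dj | j.
D -> P: P nullable, giving P.
Drop P -> λ.
P -> DeD: D, D nullable, giving De | DeD | e | eD.
Unchanged (no nullable symbols): S -> ei; D -> Sj; D -> i; P -> ji.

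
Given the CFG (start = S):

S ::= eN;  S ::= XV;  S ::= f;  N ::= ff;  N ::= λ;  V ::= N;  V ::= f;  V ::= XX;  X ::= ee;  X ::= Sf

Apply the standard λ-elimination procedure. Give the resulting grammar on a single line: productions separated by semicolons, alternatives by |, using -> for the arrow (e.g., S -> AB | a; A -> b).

S -> X | e | f | XV | eN; N -> ff; V -> N | f | XX; X -> Sf | ee

Nullable set: {N, V}.
S -> XV: V nullable, giving X | XV.
S -> eN: N nullable, giving e | eN.
Drop N -> λ.
V -> N: N nullable, giving N.
Unchanged (no nullable symbols): S -> f; N -> ff; V -> XX; V -> f; X -> Sf; X -> ee.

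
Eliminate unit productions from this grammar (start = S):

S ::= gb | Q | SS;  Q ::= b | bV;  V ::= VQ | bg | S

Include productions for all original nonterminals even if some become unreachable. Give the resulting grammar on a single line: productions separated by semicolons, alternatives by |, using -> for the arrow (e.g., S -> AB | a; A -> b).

Unit productions: S->Q, V->S.
Unit pairs (A ⇒* B via units): (S,Q), (V,Q), (V,S).
S: inherits non-unit rules of {Q, S} → SS | b | bV | gb.
Q: inherits non-unit rules of {Q} → b | bV.
V: inherits non-unit rules of {Q, S, V} → SS | VQ | b | bV | bg | gb.

S -> b | SS | bV | gb; Q -> b | bV; V -> b | SS | VQ | bV | bg | gb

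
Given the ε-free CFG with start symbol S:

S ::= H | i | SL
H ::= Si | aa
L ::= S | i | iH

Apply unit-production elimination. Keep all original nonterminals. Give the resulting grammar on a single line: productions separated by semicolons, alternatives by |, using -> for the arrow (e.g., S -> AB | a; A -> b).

S -> i | SL | Si | aa; H -> Si | aa; L -> i | SL | Si | aa | iH

Unit productions: L->S, S->H.
Unit pairs (A ⇒* B via units): (L,H), (L,S), (S,H).
S: inherits non-unit rules of {H, S} → SL | Si | aa | i.
H: inherits non-unit rules of {H} → Si | aa.
L: inherits non-unit rules of {H, L, S} → SL | Si | aa | i | iH.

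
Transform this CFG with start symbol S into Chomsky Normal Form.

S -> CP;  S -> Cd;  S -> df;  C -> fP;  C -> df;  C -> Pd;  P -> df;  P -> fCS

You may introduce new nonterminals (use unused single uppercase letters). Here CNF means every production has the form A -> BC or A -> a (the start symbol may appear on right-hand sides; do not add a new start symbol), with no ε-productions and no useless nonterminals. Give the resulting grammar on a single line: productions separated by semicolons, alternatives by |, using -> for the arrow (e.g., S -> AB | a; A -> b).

No ε-productions.
No unit productions to eliminate.
TERM: introduce A -> d, B -> f and substitute in every rule of length ≥2.
BIN: P -> BCS becomes P -> BD, D -> CS.

S -> AB | CA | CP; A -> d; B -> f; C -> AB | BP | PA; D -> CS; P -> AB | BD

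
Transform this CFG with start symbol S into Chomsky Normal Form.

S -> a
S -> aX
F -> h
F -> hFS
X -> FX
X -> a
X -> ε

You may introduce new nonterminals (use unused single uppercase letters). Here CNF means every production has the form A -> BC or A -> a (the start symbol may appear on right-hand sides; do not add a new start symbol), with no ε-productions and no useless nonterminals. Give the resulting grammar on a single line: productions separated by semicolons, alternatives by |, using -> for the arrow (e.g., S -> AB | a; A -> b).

Nullable: {X}; after ε-elimination: S -> a | aX; F -> h | hFS; X -> F | a | FX.
After unit-elimination: S -> a | aX; F -> h | hFS; X -> a | h | FX | hFS.
TERM: introduce B -> a, A -> h and substitute in every rule of length ≥2.
BIN: F -> AFS becomes F -> AC, C -> FS; X -> AFS becomes X -> AD, D -> FS.

S -> a | BX; A -> h; B -> a; C -> FS; D -> FS; F -> h | AC; X -> a | h | AD | FX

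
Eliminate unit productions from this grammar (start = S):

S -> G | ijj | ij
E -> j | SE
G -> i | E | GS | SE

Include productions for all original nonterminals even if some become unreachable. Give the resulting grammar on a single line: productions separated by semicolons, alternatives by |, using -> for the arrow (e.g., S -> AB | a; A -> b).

Unit productions: G->E, S->G.
Unit pairs (A ⇒* B via units): (G,E), (S,E), (S,G).
S: inherits non-unit rules of {E, G, S} → GS | SE | i | ij | ijj | j.
E: inherits non-unit rules of {E} → SE | j.
G: inherits non-unit rules of {E, G} → GS | SE | i | j.

S -> i | j | GS | SE | ij | ijj; E -> j | SE; G -> i | j | GS | SE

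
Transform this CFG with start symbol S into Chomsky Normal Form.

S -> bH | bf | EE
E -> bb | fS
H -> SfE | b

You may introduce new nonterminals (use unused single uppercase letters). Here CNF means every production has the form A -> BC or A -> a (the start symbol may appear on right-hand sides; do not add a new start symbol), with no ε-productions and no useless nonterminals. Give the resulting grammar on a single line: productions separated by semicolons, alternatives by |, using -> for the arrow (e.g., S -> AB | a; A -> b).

S -> AB | AH | EE; A -> b; B -> f; C -> BE; E -> AA | BS; H -> b | SC

No ε-productions.
No unit productions to eliminate.
TERM: introduce A -> b, B -> f and substitute in every rule of length ≥2.
BIN: H -> SBE becomes H -> SC, C -> BE.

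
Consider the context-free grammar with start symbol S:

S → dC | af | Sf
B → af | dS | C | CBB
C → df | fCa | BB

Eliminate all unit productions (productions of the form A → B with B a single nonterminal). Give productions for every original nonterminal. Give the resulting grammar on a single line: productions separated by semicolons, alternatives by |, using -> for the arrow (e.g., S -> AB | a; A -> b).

Unit productions: B->C.
Unit pairs (A ⇒* B via units): (B,C).
S: inherits non-unit rules of {S} → Sf | af | dC.
B: inherits non-unit rules of {B, C} → BB | CBB | af | dS | df | fCa.
C: inherits non-unit rules of {C} → BB | df | fCa.

S -> Sf | af | dC; B -> BB | af | dS | df | CBB | fCa; C -> BB | df | fCa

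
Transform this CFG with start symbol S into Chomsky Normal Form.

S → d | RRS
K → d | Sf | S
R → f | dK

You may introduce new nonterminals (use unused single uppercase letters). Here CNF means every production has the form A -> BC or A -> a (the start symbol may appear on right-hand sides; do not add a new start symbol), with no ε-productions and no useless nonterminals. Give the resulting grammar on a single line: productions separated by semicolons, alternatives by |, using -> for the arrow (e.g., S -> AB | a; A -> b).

S -> d | RD; A -> f; B -> d; C -> RS; D -> RS; K -> d | RC | SA; R -> f | BK

No ε-productions.
After unit-elimination: S -> d | RRS; K -> d | Sf | RRS; R -> f | dK.
TERM: introduce B -> d, A -> f and substitute in every rule of length ≥2.
BIN: K -> RRS becomes K -> RC, C -> RS; S -> RRS becomes S -> RD, D -> RS.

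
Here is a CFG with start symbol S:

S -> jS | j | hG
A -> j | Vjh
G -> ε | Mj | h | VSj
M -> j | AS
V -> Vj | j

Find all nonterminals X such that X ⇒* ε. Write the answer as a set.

Directly nullable (have an ε-rule): {G}.
Not nullable: A, M, S, V — each has a terminal in every rule's right-hand side or depends on a non-nullable symbol.

{G}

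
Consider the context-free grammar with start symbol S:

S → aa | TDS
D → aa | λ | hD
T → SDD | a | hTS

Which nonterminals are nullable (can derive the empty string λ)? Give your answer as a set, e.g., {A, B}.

{D}

Directly nullable (have an ε-rule): {D}.
Not nullable: S, T — each has a terminal in every rule's right-hand side or depends on a non-nullable symbol.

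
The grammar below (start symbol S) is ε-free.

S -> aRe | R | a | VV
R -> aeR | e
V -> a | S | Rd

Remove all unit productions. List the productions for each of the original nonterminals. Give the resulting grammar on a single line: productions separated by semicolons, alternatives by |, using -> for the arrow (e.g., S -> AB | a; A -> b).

S -> a | e | VV | aRe | aeR; R -> e | aeR; V -> a | e | Rd | VV | aRe | aeR

Unit productions: S->R, V->S.
Unit pairs (A ⇒* B via units): (S,R), (V,R), (V,S).
S: inherits non-unit rules of {R, S} → VV | a | aRe | aeR | e.
R: inherits non-unit rules of {R} → aeR | e.
V: inherits non-unit rules of {R, S, V} → Rd | VV | a | aRe | aeR | e.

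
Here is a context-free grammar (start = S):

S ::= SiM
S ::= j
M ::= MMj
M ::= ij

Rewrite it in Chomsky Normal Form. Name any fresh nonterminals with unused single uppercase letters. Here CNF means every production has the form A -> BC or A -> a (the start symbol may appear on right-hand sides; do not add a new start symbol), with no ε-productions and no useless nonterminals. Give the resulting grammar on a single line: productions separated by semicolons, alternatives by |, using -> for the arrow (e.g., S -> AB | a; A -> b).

No ε-productions.
No unit productions to eliminate.
TERM: introduce B -> i, A -> j and substitute in every rule of length ≥2.
BIN: M -> MMA becomes M -> MC, C -> MA; S -> SBM becomes S -> SD, D -> BM.

S -> j | SD; A -> j; B -> i; C -> MA; D -> BM; M -> BA | MC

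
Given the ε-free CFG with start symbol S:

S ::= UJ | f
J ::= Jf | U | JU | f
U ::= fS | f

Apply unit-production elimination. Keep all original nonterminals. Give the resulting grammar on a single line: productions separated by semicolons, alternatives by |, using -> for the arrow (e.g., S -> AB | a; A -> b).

Unit productions: J->U.
Unit pairs (A ⇒* B via units): (J,U).
S: inherits non-unit rules of {S} → UJ | f.
J: inherits non-unit rules of {J, U} → JU | Jf | f | fS.
U: inherits non-unit rules of {U} → f | fS.

S -> f | UJ; J -> f | JU | Jf | fS; U -> f | fS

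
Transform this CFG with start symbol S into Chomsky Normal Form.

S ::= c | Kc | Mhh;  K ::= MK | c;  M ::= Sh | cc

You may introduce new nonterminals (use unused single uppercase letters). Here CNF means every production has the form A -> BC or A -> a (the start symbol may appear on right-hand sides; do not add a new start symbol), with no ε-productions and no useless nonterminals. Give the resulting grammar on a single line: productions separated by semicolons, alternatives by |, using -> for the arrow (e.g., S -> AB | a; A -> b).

S -> c | KB | MC; A -> h; B -> c; C -> AA; K -> c | MK; M -> BB | SA

No ε-productions.
No unit productions to eliminate.
TERM: introduce B -> c, A -> h and substitute in every rule of length ≥2.
BIN: S -> MAA becomes S -> MC, C -> AA.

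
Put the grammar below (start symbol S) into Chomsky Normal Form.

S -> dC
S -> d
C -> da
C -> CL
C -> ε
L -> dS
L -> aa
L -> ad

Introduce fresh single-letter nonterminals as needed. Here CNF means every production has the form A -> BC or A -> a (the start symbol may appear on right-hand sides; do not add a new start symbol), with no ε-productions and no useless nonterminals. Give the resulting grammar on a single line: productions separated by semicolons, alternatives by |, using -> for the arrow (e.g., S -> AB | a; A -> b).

Nullable: {C}; after ε-elimination: S -> d | dC; C -> L | CL | da; L -> aa | ad | dS.
After unit-elimination: S -> d | dC; C -> CL | aa | ad | dS | da; L -> aa | ad | dS.
TERM: introduce A -> a, B -> d and substitute in every rule of length ≥2.

S -> d | BC; A -> a; B -> d; C -> AA | AB | BA | BS | CL; L -> AA | AB | BS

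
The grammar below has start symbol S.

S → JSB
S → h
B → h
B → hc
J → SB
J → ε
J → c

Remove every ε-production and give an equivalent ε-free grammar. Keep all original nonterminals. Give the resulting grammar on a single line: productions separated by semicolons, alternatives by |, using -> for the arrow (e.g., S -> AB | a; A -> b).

Nullable set: {J}.
S -> JSB: J nullable, giving JSB | SB.
Drop J -> ε.
Unchanged (no nullable symbols): S -> h; B -> h; B -> hc; J -> SB; J -> c.

S -> h | SB | JSB; B -> h | hc; J -> c | SB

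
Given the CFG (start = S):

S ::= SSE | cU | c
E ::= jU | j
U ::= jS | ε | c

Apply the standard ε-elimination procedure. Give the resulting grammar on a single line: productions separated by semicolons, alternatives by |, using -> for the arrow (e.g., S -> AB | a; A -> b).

Nullable set: {U}.
S -> cU: U nullable, giving c | cU.
E -> jU: U nullable, giving j | jU.
Drop U -> ε.
Unchanged (no nullable symbols): S -> SSE; S -> c; E -> j; U -> c; U -> jS.

S -> c | cU | SSE; E -> j | jU; U -> c | jS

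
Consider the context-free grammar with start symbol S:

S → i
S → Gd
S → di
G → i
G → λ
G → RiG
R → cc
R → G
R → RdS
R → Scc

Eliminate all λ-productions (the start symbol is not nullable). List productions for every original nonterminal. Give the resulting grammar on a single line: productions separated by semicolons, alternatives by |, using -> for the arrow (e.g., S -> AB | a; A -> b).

S -> d | i | Gd | di; G -> i | Ri | iG | RiG; R -> G | cc | dS | RdS | Scc

Nullable set: {G, R}.
S -> Gd: G nullable, giving Gd | d.
Drop G -> λ.
G -> RiG: R, G nullable, giving Ri | RiG | i | iG.
R -> G: G nullable, giving G.
R -> RdS: R nullable, giving RdS | dS.
Unchanged (no nullable symbols): S -> di; S -> i; G -> i; R -> Scc; R -> cc.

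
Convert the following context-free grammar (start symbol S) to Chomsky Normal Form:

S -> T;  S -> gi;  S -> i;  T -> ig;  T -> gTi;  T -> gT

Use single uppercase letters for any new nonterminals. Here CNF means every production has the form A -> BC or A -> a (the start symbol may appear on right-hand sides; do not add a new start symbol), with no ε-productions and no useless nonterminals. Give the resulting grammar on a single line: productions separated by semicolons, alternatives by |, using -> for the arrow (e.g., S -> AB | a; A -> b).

No ε-productions.
After unit-elimination: S -> i | gT | gi | ig | gTi; T -> gT | ig | gTi.
TERM: introduce A -> g, B -> i and substitute in every rule of length ≥2.
BIN: S -> ATB becomes S -> AC, C -> TB; T -> ATB becomes T -> AD, D -> TB.

S -> i | AB | AC | AT | BA; A -> g; B -> i; C -> TB; D -> TB; T -> AD | AT | BA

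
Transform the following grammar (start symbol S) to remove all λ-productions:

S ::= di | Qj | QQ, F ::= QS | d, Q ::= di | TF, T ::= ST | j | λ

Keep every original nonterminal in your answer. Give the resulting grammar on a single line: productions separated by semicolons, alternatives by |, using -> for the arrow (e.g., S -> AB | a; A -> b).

Nullable set: {T}.
Q -> TF: T nullable, giving F | TF.
Drop T -> λ.
T -> ST: T nullable, giving S | ST.
Unchanged (no nullable symbols): S -> QQ; S -> Qj; S -> di; F -> QS; F -> d; Q -> di; T -> j.

S -> QQ | Qj | di; F -> d | QS; Q -> F | TF | di; T -> S | j | ST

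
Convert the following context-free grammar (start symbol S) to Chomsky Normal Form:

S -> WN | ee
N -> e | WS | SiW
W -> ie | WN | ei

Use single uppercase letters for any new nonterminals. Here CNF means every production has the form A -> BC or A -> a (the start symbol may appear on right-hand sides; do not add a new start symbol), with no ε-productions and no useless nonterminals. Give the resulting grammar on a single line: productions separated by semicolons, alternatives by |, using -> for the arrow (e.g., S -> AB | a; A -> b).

No ε-productions.
No unit productions to eliminate.
TERM: introduce B -> e, A -> i and substitute in every rule of length ≥2.
BIN: N -> SAW becomes N -> SC, C -> AW.

S -> BB | WN; A -> i; B -> e; C -> AW; N -> e | SC | WS; W -> AB | BA | WN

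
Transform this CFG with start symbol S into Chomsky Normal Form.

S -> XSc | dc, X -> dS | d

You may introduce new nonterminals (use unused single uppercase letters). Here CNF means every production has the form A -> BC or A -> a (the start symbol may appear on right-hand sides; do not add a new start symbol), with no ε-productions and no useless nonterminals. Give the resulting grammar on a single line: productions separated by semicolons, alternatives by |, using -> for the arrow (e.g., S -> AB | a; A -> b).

No ε-productions.
No unit productions to eliminate.
TERM: introduce A -> c, B -> d and substitute in every rule of length ≥2.
BIN: S -> XSA becomes S -> XC, C -> SA.

S -> BA | XC; A -> c; B -> d; C -> SA; X -> d | BS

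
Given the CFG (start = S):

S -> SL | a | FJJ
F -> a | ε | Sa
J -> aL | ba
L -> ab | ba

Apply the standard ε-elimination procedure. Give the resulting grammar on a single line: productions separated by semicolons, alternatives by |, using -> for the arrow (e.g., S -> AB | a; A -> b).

Nullable set: {F}.
S -> FJJ: F nullable, giving FJJ | JJ.
Drop F -> ε.
Unchanged (no nullable symbols): S -> SL; S -> a; F -> Sa; F -> a; J -> aL; J -> ba; L -> ab; L -> ba.

S -> a | JJ | SL | FJJ; F -> a | Sa; J -> aL | ba; L -> ab | ba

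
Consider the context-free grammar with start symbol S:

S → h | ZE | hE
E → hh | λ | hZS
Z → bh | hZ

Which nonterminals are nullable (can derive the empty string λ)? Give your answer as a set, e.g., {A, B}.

Directly nullable (have an ε-rule): {E}.
Not nullable: S, Z — each has a terminal in every rule's right-hand side or depends on a non-nullable symbol.

{E}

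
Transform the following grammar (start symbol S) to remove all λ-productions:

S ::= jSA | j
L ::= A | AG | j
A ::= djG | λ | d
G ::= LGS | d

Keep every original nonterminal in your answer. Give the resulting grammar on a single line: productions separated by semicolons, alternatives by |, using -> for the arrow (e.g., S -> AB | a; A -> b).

S -> j | jS | jSA; A -> d | djG; G -> d | GS | LGS; L -> A | G | j | AG

Nullable set: {A, L}.
S -> jSA: A nullable, giving jS | jSA.
Drop A -> λ.
G -> LGS: L nullable, giving GS | LGS.
L -> A: A nullable, giving A.
L -> AG: A nullable, giving AG | G.
Unchanged (no nullable symbols): S -> j; A -> d; A -> djG; G -> d; L -> j.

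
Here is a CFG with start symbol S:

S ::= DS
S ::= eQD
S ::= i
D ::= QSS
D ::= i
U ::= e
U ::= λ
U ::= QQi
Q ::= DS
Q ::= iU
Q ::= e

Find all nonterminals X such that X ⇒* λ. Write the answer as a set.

{U}

Directly nullable (have an ε-rule): {U}.
Not nullable: D, Q, S — each has a terminal in every rule's right-hand side or depends on a non-nullable symbol.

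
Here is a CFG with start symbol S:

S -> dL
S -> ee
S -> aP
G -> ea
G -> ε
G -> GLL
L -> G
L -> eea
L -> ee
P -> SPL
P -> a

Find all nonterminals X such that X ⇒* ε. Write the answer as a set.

{G, L}

Directly nullable (have an ε-rule): {G}.
L is nullable via L -> G (every symbol on the right is already known nullable).
Not nullable: P, S — each has a terminal in every rule's right-hand side or depends on a non-nullable symbol.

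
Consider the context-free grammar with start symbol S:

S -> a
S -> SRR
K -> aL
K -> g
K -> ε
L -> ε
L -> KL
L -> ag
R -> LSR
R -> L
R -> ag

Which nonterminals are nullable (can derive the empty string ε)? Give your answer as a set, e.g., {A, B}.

{K, L, R}

Directly nullable (have an ε-rule): {K, L}.
R is nullable via R -> L (every symbol on the right is already known nullable).
Not nullable: S — each has a terminal in every rule's right-hand side or depends on a non-nullable symbol.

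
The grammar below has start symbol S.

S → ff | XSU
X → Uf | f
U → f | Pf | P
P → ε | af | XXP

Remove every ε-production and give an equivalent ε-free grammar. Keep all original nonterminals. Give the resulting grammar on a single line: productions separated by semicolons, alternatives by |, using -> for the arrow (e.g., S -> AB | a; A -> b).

Nullable set: {P, U}.
S -> XSU: U nullable, giving XS | XSU.
Drop P -> ε.
P -> XXP: P nullable, giving XX | XXP.
U -> P: P nullable, giving P.
U -> Pf: P nullable, giving Pf | f.
X -> Uf: U nullable, giving Uf | f.
Unchanged (no nullable symbols): S -> ff; P -> af; U -> f; X -> f.

S -> XS | ff | XSU; P -> XX | af | XXP; U -> P | f | Pf; X -> f | Uf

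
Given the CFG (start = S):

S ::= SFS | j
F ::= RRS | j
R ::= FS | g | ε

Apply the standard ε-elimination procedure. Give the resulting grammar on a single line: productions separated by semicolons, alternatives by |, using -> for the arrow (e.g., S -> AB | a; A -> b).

Nullable set: {R}.
F -> RRS: R, R nullable, giving RRS | RS | S.
Drop R -> ε.
Unchanged (no nullable symbols): S -> SFS; S -> j; F -> j; R -> FS; R -> g.

S -> j | SFS; F -> S | j | RS | RRS; R -> g | FS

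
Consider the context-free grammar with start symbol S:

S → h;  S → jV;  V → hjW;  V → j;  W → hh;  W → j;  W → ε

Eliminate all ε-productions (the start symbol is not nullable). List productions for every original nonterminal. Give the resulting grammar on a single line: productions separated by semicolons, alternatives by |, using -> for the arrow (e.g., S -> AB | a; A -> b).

S -> h | jV; V -> j | hj | hjW; W -> j | hh

Nullable set: {W}.
V -> hjW: W nullable, giving hj | hjW.
Drop W -> ε.
Unchanged (no nullable symbols): S -> h; S -> jV; V -> j; W -> hh; W -> j.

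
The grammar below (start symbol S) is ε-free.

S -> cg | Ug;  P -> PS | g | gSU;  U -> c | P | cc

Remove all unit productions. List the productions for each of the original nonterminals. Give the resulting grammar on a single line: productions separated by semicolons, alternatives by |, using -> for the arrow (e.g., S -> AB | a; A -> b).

Unit productions: U->P.
Unit pairs (A ⇒* B via units): (U,P).
S: inherits non-unit rules of {S} → Ug | cg.
P: inherits non-unit rules of {P} → PS | g | gSU.
U: inherits non-unit rules of {P, U} → PS | c | cc | g | gSU.

S -> Ug | cg; P -> g | PS | gSU; U -> c | g | PS | cc | gSU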